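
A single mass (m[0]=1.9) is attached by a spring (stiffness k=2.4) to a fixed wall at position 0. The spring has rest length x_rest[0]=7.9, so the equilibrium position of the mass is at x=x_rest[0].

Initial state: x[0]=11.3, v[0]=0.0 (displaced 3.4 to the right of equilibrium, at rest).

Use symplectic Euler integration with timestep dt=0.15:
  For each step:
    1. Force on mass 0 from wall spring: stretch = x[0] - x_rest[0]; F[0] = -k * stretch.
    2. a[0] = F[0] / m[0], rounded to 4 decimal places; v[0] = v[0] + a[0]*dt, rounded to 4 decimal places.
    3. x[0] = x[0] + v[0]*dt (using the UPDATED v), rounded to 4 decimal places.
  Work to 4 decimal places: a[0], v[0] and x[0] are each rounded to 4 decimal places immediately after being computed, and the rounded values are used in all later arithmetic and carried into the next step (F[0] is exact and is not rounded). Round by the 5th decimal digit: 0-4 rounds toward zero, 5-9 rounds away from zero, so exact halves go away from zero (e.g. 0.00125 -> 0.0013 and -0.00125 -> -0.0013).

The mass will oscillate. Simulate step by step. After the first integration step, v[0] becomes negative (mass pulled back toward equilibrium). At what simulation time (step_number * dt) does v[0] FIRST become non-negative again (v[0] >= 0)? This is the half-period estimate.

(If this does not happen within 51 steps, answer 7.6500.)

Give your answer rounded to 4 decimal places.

Answer: 2.8500

Derivation:
Step 0: x=[11.3000] v=[0.0000]
Step 1: x=[11.2034] v=[-0.6442]
Step 2: x=[11.0129] v=[-1.2701]
Step 3: x=[10.7339] v=[-1.8599]
Step 4: x=[10.3744] v=[-2.3969]
Step 5: x=[9.9445] v=[-2.8657]
Step 6: x=[9.4565] v=[-3.2531]
Step 7: x=[8.9243] v=[-3.5480]
Step 8: x=[8.3630] v=[-3.7421]
Step 9: x=[7.7885] v=[-3.8298]
Step 10: x=[7.2172] v=[-3.8087]
Step 11: x=[6.6653] v=[-3.6793]
Step 12: x=[6.1485] v=[-3.4454]
Step 13: x=[5.6815] v=[-3.1135]
Step 14: x=[5.2775] v=[-2.6932]
Step 15: x=[4.9481] v=[-2.1963]
Step 16: x=[4.7026] v=[-1.6370]
Step 17: x=[4.5479] v=[-1.0312]
Step 18: x=[4.4885] v=[-0.3961]
Step 19: x=[4.5260] v=[0.2503]
First v>=0 after going negative at step 19, time=2.8500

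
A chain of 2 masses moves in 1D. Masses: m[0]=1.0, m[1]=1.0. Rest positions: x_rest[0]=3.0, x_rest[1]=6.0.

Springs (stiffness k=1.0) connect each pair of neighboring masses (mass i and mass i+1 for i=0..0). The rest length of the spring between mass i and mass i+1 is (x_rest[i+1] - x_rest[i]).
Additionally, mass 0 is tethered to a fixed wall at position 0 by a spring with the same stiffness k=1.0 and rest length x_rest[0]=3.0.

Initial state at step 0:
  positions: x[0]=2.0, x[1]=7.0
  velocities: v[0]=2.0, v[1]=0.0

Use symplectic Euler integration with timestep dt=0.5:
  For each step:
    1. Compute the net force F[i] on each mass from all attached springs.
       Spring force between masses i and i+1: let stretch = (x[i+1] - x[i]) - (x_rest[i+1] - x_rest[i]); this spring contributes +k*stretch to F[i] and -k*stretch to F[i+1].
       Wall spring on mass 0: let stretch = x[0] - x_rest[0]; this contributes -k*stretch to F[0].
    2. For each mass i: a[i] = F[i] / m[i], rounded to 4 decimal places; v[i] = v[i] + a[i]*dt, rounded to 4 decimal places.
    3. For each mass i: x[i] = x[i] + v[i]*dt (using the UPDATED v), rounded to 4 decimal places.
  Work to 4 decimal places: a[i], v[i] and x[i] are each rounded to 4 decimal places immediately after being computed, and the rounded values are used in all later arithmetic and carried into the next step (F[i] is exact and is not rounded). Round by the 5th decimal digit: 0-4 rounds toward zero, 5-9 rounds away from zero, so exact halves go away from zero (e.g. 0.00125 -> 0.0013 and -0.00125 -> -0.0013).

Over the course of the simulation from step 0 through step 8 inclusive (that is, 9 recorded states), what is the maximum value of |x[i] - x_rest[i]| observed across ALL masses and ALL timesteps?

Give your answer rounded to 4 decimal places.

Step 0: x=[2.0000 7.0000] v=[2.0000 0.0000]
Step 1: x=[3.7500 6.5000] v=[3.5000 -1.0000]
Step 2: x=[5.2500 6.0625] v=[3.0000 -0.8750]
Step 3: x=[5.6407 6.1719] v=[0.7813 0.2188]
Step 4: x=[4.7540 6.8985] v=[-1.7735 1.4532]
Step 5: x=[3.2149 7.8390] v=[-3.0783 1.8810]
Step 6: x=[2.0281 8.3735] v=[-2.3737 1.0690]
Step 7: x=[1.9206 8.0717] v=[-0.2151 -0.6037]
Step 8: x=[2.8707 6.9821] v=[1.9002 -2.1793]
Max displacement = 2.6407

Answer: 2.6407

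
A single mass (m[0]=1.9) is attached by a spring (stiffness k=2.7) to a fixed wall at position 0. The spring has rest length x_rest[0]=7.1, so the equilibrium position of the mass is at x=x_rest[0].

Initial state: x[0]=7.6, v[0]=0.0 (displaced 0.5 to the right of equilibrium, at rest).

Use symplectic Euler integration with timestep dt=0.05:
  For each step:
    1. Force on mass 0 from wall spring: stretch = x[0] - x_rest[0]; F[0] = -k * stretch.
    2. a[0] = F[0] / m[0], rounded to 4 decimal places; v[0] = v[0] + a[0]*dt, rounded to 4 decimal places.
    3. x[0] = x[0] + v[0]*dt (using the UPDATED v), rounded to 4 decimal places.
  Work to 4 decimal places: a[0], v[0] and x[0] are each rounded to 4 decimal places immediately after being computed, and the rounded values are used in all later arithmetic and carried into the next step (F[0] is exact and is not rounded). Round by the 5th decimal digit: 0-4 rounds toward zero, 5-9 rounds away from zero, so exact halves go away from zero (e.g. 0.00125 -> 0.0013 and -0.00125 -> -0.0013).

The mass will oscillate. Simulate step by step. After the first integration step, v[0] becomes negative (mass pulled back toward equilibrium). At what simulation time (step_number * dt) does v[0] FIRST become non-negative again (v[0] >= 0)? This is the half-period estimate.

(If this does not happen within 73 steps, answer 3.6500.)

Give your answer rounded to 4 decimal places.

Answer: 2.6500

Derivation:
Step 0: x=[7.6000] v=[0.0000]
Step 1: x=[7.5982] v=[-0.0355]
Step 2: x=[7.5947] v=[-0.0709]
Step 3: x=[7.5894] v=[-0.1061]
Step 4: x=[7.5824] v=[-0.1409]
Step 5: x=[7.5736] v=[-0.1752]
Step 6: x=[7.5632] v=[-0.2089]
Step 7: x=[7.5511] v=[-0.2418]
Step 8: x=[7.5374] v=[-0.2739]
Step 9: x=[7.5222] v=[-0.3050]
Step 10: x=[7.5055] v=[-0.3350]
Step 11: x=[7.4873] v=[-0.3638]
Step 12: x=[7.4677] v=[-0.3913]
Step 13: x=[7.4468] v=[-0.4174]
Step 14: x=[7.4247] v=[-0.4420]
Step 15: x=[7.4014] v=[-0.4651]
Step 16: x=[7.3771] v=[-0.4865]
Step 17: x=[7.3518] v=[-0.5062]
Step 18: x=[7.3256] v=[-0.5241]
Step 19: x=[7.2986] v=[-0.5401]
Step 20: x=[7.2709] v=[-0.5542]
Step 21: x=[7.2426] v=[-0.5663]
Step 22: x=[7.2138] v=[-0.5764]
Step 23: x=[7.1846] v=[-0.5845]
Step 24: x=[7.1551] v=[-0.5905]
Step 25: x=[7.1254] v=[-0.5944]
Step 26: x=[7.0956] v=[-0.5962]
Step 27: x=[7.0658] v=[-0.5959]
Step 28: x=[7.0361] v=[-0.5935]
Step 29: x=[7.0067] v=[-0.5890]
Step 30: x=[6.9776] v=[-0.5824]
Step 31: x=[6.9489] v=[-0.5737]
Step 32: x=[6.9208] v=[-0.5630]
Step 33: x=[6.8933] v=[-0.5503]
Step 34: x=[6.8665] v=[-0.5356]
Step 35: x=[6.8406] v=[-0.5190]
Step 36: x=[6.8156] v=[-0.5006]
Step 37: x=[6.7916] v=[-0.4804]
Step 38: x=[6.7687] v=[-0.4585]
Step 39: x=[6.7470] v=[-0.4350]
Step 40: x=[6.7265] v=[-0.4099]
Step 41: x=[6.7073] v=[-0.3834]
Step 42: x=[6.6895] v=[-0.3555]
Step 43: x=[6.6732] v=[-0.3263]
Step 44: x=[6.6584] v=[-0.2960]
Step 45: x=[6.6452] v=[-0.2646]
Step 46: x=[6.6336] v=[-0.2323]
Step 47: x=[6.6236] v=[-0.1992]
Step 48: x=[6.6153] v=[-0.1654]
Step 49: x=[6.6088] v=[-0.1310]
Step 50: x=[6.6040] v=[-0.0961]
Step 51: x=[6.6010] v=[-0.0609]
Step 52: x=[6.5997] v=[-0.0254]
Step 53: x=[6.6002] v=[0.0102]
First v>=0 after going negative at step 53, time=2.6500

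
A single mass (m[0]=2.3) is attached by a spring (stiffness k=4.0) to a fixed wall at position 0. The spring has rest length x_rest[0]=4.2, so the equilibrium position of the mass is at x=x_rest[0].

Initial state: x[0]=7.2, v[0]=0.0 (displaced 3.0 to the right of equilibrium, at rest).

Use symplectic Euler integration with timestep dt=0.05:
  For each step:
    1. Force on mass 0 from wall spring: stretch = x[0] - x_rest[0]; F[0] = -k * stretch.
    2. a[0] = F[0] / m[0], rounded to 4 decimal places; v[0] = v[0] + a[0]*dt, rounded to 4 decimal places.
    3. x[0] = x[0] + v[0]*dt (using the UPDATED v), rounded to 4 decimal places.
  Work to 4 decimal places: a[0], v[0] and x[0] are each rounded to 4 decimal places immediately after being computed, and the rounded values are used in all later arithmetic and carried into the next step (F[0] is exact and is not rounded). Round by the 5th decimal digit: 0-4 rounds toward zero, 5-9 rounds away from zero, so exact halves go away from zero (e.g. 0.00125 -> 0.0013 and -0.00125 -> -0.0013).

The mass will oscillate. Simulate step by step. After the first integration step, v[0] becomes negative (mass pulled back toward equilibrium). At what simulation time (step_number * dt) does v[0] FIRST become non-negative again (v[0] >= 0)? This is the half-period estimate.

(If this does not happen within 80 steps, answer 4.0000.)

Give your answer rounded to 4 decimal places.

Answer: 2.4000

Derivation:
Step 0: x=[7.2000] v=[0.0000]
Step 1: x=[7.1870] v=[-0.2609]
Step 2: x=[7.1610] v=[-0.5206]
Step 3: x=[7.1221] v=[-0.7781]
Step 4: x=[7.0705] v=[-1.0322]
Step 5: x=[7.0064] v=[-1.2818]
Step 6: x=[6.9301] v=[-1.5258]
Step 7: x=[6.8419] v=[-1.7632]
Step 8: x=[6.7423] v=[-1.9929]
Step 9: x=[6.6316] v=[-2.2140]
Step 10: x=[6.5103] v=[-2.4254]
Step 11: x=[6.3790] v=[-2.6263]
Step 12: x=[6.2382] v=[-2.8158]
Step 13: x=[6.0886] v=[-2.9930]
Step 14: x=[5.9307] v=[-3.1572]
Step 15: x=[5.7653] v=[-3.3077]
Step 16: x=[5.5931] v=[-3.4438]
Step 17: x=[5.4149] v=[-3.5649]
Step 18: x=[5.2314] v=[-3.6705]
Step 19: x=[5.0434] v=[-3.7602]
Step 20: x=[4.8517] v=[-3.8335]
Step 21: x=[4.6572] v=[-3.8902]
Step 22: x=[4.4607] v=[-3.9300]
Step 23: x=[4.2631] v=[-3.9527]
Step 24: x=[4.0652] v=[-3.9582]
Step 25: x=[3.8679] v=[-3.9465]
Step 26: x=[3.6720] v=[-3.9176]
Step 27: x=[3.4784] v=[-3.8717]
Step 28: x=[3.2880] v=[-3.8090]
Step 29: x=[3.1015] v=[-3.7297]
Step 30: x=[2.9198] v=[-3.6342]
Step 31: x=[2.7437] v=[-3.5229]
Step 32: x=[2.5739] v=[-3.3963]
Step 33: x=[2.4112] v=[-3.2549]
Step 34: x=[2.2562] v=[-3.0994]
Step 35: x=[2.1097] v=[-2.9304]
Step 36: x=[1.9723] v=[-2.7486]
Step 37: x=[1.8446] v=[-2.5549]
Step 38: x=[1.7271] v=[-2.3501]
Step 39: x=[1.6203] v=[-2.1351]
Step 40: x=[1.5248] v=[-1.9108]
Step 41: x=[1.4409] v=[-1.6782]
Step 42: x=[1.3690] v=[-1.4383]
Step 43: x=[1.3094] v=[-1.1921]
Step 44: x=[1.2624] v=[-0.9407]
Step 45: x=[1.2281] v=[-0.6853]
Step 46: x=[1.2068] v=[-0.4269]
Step 47: x=[1.1985] v=[-0.1666]
Step 48: x=[1.2032] v=[0.0944]
First v>=0 after going negative at step 48, time=2.4000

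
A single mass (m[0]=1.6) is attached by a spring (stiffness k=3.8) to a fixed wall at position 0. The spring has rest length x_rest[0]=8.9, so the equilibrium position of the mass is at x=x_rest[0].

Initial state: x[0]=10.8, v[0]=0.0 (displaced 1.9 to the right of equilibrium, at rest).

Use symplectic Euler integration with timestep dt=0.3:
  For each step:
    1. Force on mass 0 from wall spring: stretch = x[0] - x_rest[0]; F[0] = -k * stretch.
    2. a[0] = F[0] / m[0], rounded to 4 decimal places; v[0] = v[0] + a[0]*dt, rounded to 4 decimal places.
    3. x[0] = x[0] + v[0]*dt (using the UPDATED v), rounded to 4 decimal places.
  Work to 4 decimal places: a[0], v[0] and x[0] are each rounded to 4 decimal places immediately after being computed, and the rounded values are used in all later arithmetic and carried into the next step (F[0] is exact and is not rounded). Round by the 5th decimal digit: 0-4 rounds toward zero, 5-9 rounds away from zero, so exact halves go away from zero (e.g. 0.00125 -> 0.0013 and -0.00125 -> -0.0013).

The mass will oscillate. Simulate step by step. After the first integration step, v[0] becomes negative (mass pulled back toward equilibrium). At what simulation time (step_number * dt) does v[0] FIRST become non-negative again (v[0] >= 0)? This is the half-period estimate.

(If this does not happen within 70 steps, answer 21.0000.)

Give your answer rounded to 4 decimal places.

Answer: 2.1000

Derivation:
Step 0: x=[10.8000] v=[0.0000]
Step 1: x=[10.3939] v=[-1.3538]
Step 2: x=[9.6684] v=[-2.4182]
Step 3: x=[8.7787] v=[-2.9657]
Step 4: x=[7.9149] v=[-2.8793]
Step 5: x=[7.2617] v=[-2.1774]
Step 6: x=[6.9587] v=[-1.0101]
Step 7: x=[7.0706] v=[0.3731]
First v>=0 after going negative at step 7, time=2.1000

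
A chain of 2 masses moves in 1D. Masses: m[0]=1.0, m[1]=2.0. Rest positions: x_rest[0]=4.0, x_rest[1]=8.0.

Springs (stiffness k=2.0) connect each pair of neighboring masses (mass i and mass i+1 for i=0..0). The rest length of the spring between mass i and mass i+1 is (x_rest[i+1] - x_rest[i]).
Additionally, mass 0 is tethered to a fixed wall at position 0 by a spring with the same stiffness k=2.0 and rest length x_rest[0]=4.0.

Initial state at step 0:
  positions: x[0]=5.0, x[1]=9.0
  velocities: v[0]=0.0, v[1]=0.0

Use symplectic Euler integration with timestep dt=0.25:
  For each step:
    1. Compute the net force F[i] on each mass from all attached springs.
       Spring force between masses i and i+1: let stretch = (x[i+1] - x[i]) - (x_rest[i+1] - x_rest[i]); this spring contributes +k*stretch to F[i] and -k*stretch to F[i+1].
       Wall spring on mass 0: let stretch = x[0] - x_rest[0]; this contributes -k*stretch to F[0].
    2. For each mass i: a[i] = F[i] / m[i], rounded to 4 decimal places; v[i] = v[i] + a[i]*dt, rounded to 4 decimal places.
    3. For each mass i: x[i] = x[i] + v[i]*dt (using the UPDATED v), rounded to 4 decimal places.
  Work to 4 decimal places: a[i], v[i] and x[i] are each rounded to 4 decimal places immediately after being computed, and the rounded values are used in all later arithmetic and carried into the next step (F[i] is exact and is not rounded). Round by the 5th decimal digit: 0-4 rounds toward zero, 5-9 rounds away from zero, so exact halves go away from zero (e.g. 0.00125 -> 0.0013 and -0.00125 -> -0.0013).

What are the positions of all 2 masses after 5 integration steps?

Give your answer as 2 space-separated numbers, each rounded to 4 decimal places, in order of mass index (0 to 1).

Answer: 3.9945 8.7888

Derivation:
Step 0: x=[5.0000 9.0000] v=[0.0000 0.0000]
Step 1: x=[4.8750 9.0000] v=[-0.5000 0.0000]
Step 2: x=[4.6563 8.9922] v=[-0.8750 -0.0313]
Step 3: x=[4.3975 8.9634] v=[-1.0352 -0.1153]
Step 4: x=[4.1598 8.8992] v=[-0.9510 -0.2568]
Step 5: x=[3.9945 8.7888] v=[-0.6612 -0.4417]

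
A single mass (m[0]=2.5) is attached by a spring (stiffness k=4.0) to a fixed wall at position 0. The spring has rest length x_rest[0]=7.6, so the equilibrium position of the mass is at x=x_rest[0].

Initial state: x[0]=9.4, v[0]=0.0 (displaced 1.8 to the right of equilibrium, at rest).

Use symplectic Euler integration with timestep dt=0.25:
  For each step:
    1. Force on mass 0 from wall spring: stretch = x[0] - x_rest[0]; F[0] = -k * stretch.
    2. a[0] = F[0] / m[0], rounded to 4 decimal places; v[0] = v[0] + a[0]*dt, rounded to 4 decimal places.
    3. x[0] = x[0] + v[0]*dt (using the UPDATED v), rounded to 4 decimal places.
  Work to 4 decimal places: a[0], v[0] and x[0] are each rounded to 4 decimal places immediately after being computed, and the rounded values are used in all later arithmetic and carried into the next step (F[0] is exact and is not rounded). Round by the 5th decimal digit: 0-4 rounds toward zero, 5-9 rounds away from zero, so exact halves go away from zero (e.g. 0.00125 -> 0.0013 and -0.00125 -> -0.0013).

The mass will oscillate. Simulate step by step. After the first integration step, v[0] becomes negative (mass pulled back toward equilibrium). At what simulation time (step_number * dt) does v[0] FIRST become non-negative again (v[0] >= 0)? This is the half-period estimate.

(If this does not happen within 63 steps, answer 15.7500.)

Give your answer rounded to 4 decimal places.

Answer: 2.5000

Derivation:
Step 0: x=[9.4000] v=[0.0000]
Step 1: x=[9.2200] v=[-0.7200]
Step 2: x=[8.8780] v=[-1.3680]
Step 3: x=[8.4082] v=[-1.8792]
Step 4: x=[7.8576] v=[-2.2025]
Step 5: x=[7.2812] v=[-2.3056]
Step 6: x=[6.7367] v=[-2.1781]
Step 7: x=[6.2785] v=[-1.8328]
Step 8: x=[5.9525] v=[-1.3042]
Step 9: x=[5.7912] v=[-0.6452]
Step 10: x=[5.8108] v=[0.0783]
First v>=0 after going negative at step 10, time=2.5000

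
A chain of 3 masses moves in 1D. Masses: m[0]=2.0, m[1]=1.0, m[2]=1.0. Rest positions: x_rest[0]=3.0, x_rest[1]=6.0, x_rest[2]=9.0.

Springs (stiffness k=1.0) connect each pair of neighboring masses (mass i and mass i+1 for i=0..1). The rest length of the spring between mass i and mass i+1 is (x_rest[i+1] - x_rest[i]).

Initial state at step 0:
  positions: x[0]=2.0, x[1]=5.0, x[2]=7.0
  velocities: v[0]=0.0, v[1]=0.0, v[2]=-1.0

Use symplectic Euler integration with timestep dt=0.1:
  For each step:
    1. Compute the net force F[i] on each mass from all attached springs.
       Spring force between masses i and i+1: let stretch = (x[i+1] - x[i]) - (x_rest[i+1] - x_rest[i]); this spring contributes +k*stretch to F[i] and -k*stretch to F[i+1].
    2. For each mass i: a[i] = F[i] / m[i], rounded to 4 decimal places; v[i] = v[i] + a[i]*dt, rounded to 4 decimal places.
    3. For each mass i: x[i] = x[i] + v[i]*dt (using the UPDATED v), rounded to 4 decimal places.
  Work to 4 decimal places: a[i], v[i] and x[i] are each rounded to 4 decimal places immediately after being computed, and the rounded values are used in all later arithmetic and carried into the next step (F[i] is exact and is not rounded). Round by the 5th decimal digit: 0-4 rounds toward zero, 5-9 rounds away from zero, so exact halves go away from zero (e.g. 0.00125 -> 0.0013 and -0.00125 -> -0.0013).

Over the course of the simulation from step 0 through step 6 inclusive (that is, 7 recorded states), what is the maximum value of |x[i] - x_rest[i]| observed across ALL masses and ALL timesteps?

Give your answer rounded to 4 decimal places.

Step 0: x=[2.0000 5.0000 7.0000] v=[0.0000 0.0000 -1.0000]
Step 1: x=[2.0000 4.9900 6.9100] v=[0.0000 -0.1000 -0.9000]
Step 2: x=[2.0000 4.9693 6.8308] v=[-0.0005 -0.2070 -0.7920]
Step 3: x=[1.9998 4.9375 6.7630] v=[-0.0020 -0.3178 -0.6782]
Step 4: x=[1.9993 4.8946 6.7069] v=[-0.0051 -0.4290 -0.5608]
Step 5: x=[1.9983 4.8409 6.6627] v=[-0.0103 -0.5373 -0.4420]
Step 6: x=[1.9965 4.7770 6.6303] v=[-0.0182 -0.6394 -0.3242]
Max displacement = 2.3697

Answer: 2.3697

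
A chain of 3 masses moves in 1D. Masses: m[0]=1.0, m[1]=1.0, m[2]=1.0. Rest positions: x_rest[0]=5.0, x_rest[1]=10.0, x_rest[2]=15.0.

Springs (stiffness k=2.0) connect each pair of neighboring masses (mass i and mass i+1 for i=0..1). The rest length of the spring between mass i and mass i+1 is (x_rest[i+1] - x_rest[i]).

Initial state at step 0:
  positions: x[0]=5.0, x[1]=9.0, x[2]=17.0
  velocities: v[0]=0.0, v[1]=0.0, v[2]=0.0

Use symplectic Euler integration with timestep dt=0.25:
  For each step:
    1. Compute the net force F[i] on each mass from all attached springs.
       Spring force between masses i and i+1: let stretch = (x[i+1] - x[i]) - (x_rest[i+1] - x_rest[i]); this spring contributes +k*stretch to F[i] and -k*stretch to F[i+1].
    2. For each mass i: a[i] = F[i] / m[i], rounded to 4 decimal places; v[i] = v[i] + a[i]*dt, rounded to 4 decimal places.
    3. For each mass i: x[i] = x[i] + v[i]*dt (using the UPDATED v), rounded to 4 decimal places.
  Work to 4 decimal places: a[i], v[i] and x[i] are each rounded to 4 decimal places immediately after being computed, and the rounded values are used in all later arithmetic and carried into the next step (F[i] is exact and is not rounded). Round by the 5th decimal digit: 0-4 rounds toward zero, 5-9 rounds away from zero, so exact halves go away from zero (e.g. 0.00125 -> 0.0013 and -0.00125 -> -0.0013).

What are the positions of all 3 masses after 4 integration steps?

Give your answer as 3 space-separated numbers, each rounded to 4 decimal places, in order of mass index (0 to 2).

Step 0: x=[5.0000 9.0000 17.0000] v=[0.0000 0.0000 0.0000]
Step 1: x=[4.8750 9.5000 16.6250] v=[-0.5000 2.0000 -1.5000]
Step 2: x=[4.7031 10.3125 15.9844] v=[-0.6875 3.2500 -2.5625]
Step 3: x=[4.6074 11.1328 15.2598] v=[-0.3828 3.2813 -2.8985]
Step 4: x=[4.7024 11.6533 14.6443] v=[0.3799 2.0821 -2.4620]

Answer: 4.7024 11.6533 14.6443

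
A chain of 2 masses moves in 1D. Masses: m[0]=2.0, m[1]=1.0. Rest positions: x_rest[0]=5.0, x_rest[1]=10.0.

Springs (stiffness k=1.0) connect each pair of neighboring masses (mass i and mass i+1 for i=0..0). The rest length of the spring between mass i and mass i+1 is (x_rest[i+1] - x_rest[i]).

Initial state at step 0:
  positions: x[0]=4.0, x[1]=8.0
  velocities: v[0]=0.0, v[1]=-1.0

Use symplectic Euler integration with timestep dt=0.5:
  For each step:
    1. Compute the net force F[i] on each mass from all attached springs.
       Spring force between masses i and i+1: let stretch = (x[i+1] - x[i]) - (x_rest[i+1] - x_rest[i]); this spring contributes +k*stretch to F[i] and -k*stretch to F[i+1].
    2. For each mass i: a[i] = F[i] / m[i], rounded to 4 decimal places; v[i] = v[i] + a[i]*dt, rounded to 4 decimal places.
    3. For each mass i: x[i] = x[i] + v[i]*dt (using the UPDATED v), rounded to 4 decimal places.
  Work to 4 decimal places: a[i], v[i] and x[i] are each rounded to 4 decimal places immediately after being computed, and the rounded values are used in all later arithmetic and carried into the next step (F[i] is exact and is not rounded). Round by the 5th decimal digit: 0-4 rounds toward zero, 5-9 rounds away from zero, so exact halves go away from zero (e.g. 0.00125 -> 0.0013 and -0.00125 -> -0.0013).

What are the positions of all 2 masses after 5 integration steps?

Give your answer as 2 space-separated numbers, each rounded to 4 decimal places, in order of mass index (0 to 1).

Step 0: x=[4.0000 8.0000] v=[0.0000 -1.0000]
Step 1: x=[3.8750 7.7500] v=[-0.2500 -0.5000]
Step 2: x=[3.6094 7.7813] v=[-0.5313 0.0625]
Step 3: x=[3.2402 8.0196] v=[-0.7384 0.4766]
Step 4: x=[2.8434 8.3131] v=[-0.7936 0.5869]
Step 5: x=[2.5053 8.4892] v=[-0.6762 0.3521]

Answer: 2.5053 8.4892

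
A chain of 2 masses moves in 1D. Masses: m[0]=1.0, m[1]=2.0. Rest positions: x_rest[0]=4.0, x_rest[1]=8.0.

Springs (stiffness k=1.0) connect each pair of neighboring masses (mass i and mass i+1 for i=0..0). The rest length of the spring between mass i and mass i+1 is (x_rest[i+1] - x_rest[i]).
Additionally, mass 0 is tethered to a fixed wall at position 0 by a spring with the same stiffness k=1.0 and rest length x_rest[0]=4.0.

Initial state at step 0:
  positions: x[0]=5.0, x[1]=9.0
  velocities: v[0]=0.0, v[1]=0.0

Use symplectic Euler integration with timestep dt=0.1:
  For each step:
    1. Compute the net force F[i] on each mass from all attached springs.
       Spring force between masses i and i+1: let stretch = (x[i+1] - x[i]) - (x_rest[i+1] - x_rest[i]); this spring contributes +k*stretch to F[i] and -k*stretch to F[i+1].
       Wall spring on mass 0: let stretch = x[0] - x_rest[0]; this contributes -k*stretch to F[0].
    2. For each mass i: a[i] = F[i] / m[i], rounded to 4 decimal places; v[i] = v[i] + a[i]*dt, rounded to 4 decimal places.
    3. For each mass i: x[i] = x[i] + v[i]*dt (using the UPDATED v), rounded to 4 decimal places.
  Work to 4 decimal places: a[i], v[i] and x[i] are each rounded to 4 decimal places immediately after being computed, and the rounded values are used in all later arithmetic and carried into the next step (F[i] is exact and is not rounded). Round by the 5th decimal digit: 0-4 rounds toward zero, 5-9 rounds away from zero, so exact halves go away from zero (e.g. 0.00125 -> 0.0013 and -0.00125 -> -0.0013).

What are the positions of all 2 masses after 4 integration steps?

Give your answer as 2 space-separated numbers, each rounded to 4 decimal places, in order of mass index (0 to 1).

Answer: 4.9030 8.9993

Derivation:
Step 0: x=[5.0000 9.0000] v=[0.0000 0.0000]
Step 1: x=[4.9900 9.0000] v=[-0.1000 0.0000]
Step 2: x=[4.9702 9.0000] v=[-0.1980 -0.0005]
Step 3: x=[4.9410 8.9998] v=[-0.2920 -0.0020]
Step 4: x=[4.9030 8.9993] v=[-0.3802 -0.0049]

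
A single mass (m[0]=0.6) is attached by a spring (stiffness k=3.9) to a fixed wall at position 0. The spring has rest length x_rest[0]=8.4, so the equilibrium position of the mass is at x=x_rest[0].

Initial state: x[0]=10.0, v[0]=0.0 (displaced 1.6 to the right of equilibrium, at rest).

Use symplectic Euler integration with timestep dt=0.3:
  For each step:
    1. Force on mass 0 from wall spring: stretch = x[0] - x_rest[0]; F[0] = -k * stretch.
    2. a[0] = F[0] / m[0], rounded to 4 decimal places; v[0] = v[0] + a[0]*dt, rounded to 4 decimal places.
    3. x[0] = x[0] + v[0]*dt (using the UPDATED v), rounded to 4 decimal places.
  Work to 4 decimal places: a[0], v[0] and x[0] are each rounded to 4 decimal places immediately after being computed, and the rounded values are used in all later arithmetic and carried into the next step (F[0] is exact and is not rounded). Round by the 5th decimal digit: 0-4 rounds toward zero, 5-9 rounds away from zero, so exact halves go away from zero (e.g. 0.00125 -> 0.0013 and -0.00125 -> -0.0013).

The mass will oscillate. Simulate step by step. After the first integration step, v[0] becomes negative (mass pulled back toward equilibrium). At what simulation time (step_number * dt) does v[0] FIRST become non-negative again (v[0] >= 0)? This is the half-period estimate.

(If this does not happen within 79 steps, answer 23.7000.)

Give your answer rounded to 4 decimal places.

Step 0: x=[10.0000] v=[0.0000]
Step 1: x=[9.0640] v=[-3.1200]
Step 2: x=[7.7396] v=[-4.4148]
Step 3: x=[6.8015] v=[-3.1270]
Step 4: x=[6.7985] v=[-0.0099]
Step 5: x=[7.7324] v=[3.1130]
First v>=0 after going negative at step 5, time=1.5000

Answer: 1.5000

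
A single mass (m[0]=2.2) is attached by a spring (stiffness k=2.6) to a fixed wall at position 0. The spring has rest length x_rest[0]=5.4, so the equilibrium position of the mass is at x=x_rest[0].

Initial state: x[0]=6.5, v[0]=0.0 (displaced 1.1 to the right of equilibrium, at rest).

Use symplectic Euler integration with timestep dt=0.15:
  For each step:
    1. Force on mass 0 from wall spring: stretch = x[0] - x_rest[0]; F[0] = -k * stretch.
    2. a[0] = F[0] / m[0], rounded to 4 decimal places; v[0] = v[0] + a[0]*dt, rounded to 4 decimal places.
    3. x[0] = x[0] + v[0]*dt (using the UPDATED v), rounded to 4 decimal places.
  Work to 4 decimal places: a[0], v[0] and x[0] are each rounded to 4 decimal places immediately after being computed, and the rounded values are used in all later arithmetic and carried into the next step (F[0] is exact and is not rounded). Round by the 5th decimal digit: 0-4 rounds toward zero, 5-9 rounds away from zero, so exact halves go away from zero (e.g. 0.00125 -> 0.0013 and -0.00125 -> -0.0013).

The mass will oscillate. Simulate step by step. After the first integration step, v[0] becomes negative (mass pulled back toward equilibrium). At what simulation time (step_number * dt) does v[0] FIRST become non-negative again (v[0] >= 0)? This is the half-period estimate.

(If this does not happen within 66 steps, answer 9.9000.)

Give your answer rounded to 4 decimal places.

Step 0: x=[6.5000] v=[0.0000]
Step 1: x=[6.4708] v=[-0.1950]
Step 2: x=[6.4131] v=[-0.3848]
Step 3: x=[6.3284] v=[-0.5644]
Step 4: x=[6.2191] v=[-0.7290]
Step 5: x=[6.0880] v=[-0.8742]
Step 6: x=[5.9386] v=[-0.9962]
Step 7: x=[5.7748] v=[-1.0917]
Step 8: x=[5.6011] v=[-1.1581]
Step 9: x=[5.4220] v=[-1.1938]
Step 10: x=[5.2423] v=[-1.1977]
Step 11: x=[5.0668] v=[-1.1697]
Step 12: x=[4.9002] v=[-1.1106]
Step 13: x=[4.7469] v=[-1.0220]
Step 14: x=[4.6110] v=[-0.9062]
Step 15: x=[4.4961] v=[-0.7663]
Step 16: x=[4.4052] v=[-0.6061]
Step 17: x=[4.3407] v=[-0.4297]
Step 18: x=[4.3044] v=[-0.2419]
Step 19: x=[4.2972] v=[-0.0477]
Step 20: x=[4.3194] v=[0.1478]
First v>=0 after going negative at step 20, time=3.0000

Answer: 3.0000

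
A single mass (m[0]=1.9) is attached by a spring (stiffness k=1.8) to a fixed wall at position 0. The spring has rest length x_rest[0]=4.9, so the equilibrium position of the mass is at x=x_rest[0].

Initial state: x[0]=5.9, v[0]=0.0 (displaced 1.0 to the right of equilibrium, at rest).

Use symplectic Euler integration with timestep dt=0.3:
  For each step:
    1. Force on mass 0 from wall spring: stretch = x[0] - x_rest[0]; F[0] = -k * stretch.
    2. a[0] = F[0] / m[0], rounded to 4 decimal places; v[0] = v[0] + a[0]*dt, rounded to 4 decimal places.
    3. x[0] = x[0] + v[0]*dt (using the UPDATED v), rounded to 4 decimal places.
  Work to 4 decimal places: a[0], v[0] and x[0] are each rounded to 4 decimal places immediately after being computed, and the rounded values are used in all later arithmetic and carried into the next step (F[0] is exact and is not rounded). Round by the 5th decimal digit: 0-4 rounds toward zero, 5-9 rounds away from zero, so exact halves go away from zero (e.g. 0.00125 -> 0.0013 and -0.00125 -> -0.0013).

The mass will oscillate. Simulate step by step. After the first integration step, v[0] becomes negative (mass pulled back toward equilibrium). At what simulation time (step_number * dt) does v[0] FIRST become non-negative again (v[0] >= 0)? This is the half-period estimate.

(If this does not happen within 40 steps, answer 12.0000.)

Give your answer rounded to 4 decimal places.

Answer: 3.3000

Derivation:
Step 0: x=[5.9000] v=[0.0000]
Step 1: x=[5.8147] v=[-0.2842]
Step 2: x=[5.6514] v=[-0.5442]
Step 3: x=[5.4241] v=[-0.7578]
Step 4: x=[5.1521] v=[-0.9068]
Step 5: x=[4.8586] v=[-0.9784]
Step 6: x=[4.5686] v=[-0.9666]
Step 7: x=[4.3069] v=[-0.8724]
Step 8: x=[4.0958] v=[-0.7038]
Step 9: x=[3.9532] v=[-0.4752]
Step 10: x=[3.8914] v=[-0.2061]
Step 11: x=[3.9156] v=[0.0806]
First v>=0 after going negative at step 11, time=3.3000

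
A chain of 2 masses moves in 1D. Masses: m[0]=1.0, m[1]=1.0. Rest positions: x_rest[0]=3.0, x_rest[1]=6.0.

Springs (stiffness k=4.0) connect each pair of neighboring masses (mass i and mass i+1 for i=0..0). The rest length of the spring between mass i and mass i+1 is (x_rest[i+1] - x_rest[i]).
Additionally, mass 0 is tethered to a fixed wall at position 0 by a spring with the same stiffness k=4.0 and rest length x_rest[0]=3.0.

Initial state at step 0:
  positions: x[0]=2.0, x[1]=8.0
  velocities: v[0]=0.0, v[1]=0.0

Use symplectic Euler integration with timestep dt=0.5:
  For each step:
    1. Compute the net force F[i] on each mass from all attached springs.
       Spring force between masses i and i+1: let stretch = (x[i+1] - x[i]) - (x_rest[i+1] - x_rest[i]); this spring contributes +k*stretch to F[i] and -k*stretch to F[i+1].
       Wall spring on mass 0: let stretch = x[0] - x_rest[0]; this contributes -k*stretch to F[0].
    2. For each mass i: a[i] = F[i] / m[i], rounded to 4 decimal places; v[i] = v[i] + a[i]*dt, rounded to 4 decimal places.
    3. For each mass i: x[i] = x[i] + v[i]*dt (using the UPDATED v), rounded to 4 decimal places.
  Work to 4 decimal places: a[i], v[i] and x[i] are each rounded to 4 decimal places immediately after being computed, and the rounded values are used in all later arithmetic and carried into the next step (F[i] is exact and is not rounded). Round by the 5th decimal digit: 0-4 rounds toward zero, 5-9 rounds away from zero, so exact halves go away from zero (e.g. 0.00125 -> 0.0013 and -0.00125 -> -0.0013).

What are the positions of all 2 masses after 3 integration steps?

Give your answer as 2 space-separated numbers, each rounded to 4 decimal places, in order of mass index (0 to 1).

Answer: 0.0000 7.0000

Derivation:
Step 0: x=[2.0000 8.0000] v=[0.0000 0.0000]
Step 1: x=[6.0000 5.0000] v=[8.0000 -6.0000]
Step 2: x=[3.0000 6.0000] v=[-6.0000 2.0000]
Step 3: x=[0.0000 7.0000] v=[-6.0000 2.0000]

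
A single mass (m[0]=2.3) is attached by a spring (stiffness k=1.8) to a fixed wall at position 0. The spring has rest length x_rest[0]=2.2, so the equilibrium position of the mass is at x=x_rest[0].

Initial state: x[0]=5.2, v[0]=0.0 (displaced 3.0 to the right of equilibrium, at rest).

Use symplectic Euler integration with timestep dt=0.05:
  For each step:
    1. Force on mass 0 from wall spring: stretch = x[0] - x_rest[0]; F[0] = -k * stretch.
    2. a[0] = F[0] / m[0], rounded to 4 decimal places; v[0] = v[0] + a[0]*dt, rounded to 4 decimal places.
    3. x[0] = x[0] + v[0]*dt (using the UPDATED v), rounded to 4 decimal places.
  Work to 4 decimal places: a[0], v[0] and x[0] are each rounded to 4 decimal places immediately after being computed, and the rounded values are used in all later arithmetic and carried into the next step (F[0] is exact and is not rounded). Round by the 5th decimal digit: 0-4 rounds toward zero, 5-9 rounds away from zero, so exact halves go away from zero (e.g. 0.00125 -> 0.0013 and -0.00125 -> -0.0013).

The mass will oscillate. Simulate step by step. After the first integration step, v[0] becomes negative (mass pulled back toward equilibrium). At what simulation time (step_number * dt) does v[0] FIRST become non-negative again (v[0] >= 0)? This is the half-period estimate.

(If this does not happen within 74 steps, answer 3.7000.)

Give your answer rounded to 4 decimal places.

Answer: 3.6000

Derivation:
Step 0: x=[5.2000] v=[0.0000]
Step 1: x=[5.1941] v=[-0.1174]
Step 2: x=[5.1824] v=[-0.2346]
Step 3: x=[5.1648] v=[-0.3513]
Step 4: x=[5.1414] v=[-0.4673]
Step 5: x=[5.1123] v=[-0.5824]
Step 6: x=[5.0775] v=[-0.6964]
Step 7: x=[5.0371] v=[-0.8090]
Step 8: x=[4.9911] v=[-0.9200]
Step 9: x=[4.9396] v=[-1.0292]
Step 10: x=[4.8828] v=[-1.1364]
Step 11: x=[4.8207] v=[-1.2414]
Step 12: x=[4.7535] v=[-1.3440]
Step 13: x=[4.6813] v=[-1.4439]
Step 14: x=[4.6043] v=[-1.5410]
Step 15: x=[4.5225] v=[-1.6351]
Step 16: x=[4.4362] v=[-1.7260]
Step 17: x=[4.3455] v=[-1.8135]
Step 18: x=[4.2506] v=[-1.8975]
Step 19: x=[4.1517] v=[-1.9777]
Step 20: x=[4.0490] v=[-2.0541]
Step 21: x=[3.9427] v=[-2.1265]
Step 22: x=[3.8330] v=[-2.1947]
Step 23: x=[3.7201] v=[-2.2586]
Step 24: x=[3.6042] v=[-2.3181]
Step 25: x=[3.4856] v=[-2.3730]
Step 26: x=[3.3644] v=[-2.4233]
Step 27: x=[3.2410] v=[-2.4689]
Step 28: x=[3.1155] v=[-2.5096]
Step 29: x=[2.9882] v=[-2.5454]
Step 30: x=[2.8594] v=[-2.5762]
Step 31: x=[2.7293] v=[-2.6020]
Step 32: x=[2.5982] v=[-2.6227]
Step 33: x=[2.4663] v=[-2.6383]
Step 34: x=[2.3339] v=[-2.6487]
Step 35: x=[2.2012] v=[-2.6539]
Step 36: x=[2.0685] v=[-2.6539]
Step 37: x=[1.9361] v=[-2.6488]
Step 38: x=[1.8042] v=[-2.6385]
Step 39: x=[1.6731] v=[-2.6230]
Step 40: x=[1.5430] v=[-2.6024]
Step 41: x=[1.4142] v=[-2.5767]
Step 42: x=[1.2869] v=[-2.5460]
Step 43: x=[1.1614] v=[-2.5103]
Step 44: x=[1.0379] v=[-2.4697]
Step 45: x=[0.9167] v=[-2.4242]
Step 46: x=[0.7980] v=[-2.3740]
Step 47: x=[0.6820] v=[-2.3191]
Step 48: x=[0.5690] v=[-2.2597]
Step 49: x=[0.4592] v=[-2.1959]
Step 50: x=[0.3528] v=[-2.1278]
Step 51: x=[0.2500] v=[-2.0555]
Step 52: x=[0.1510] v=[-1.9792]
Step 53: x=[0.0561] v=[-1.8990]
Step 54: x=[-0.0347] v=[-1.8151]
Step 55: x=[-0.1211] v=[-1.7277]
Step 56: x=[-0.2029] v=[-1.6369]
Step 57: x=[-0.2800] v=[-1.5429]
Step 58: x=[-0.3523] v=[-1.4459]
Step 59: x=[-0.4196] v=[-1.3460]
Step 60: x=[-0.4818] v=[-1.2435]
Step 61: x=[-0.5387] v=[-1.1386]
Step 62: x=[-0.5903] v=[-1.0314]
Step 63: x=[-0.6364] v=[-0.9222]
Step 64: x=[-0.6770] v=[-0.8112]
Step 65: x=[-0.7119] v=[-0.6986]
Step 66: x=[-0.7411] v=[-0.5847]
Step 67: x=[-0.7646] v=[-0.4696]
Step 68: x=[-0.7823] v=[-0.3536]
Step 69: x=[-0.7941] v=[-0.2369]
Step 70: x=[-0.8001] v=[-0.1197]
Step 71: x=[-0.8002] v=[-0.0023]
Step 72: x=[-0.7944] v=[0.1151]
First v>=0 after going negative at step 72, time=3.6000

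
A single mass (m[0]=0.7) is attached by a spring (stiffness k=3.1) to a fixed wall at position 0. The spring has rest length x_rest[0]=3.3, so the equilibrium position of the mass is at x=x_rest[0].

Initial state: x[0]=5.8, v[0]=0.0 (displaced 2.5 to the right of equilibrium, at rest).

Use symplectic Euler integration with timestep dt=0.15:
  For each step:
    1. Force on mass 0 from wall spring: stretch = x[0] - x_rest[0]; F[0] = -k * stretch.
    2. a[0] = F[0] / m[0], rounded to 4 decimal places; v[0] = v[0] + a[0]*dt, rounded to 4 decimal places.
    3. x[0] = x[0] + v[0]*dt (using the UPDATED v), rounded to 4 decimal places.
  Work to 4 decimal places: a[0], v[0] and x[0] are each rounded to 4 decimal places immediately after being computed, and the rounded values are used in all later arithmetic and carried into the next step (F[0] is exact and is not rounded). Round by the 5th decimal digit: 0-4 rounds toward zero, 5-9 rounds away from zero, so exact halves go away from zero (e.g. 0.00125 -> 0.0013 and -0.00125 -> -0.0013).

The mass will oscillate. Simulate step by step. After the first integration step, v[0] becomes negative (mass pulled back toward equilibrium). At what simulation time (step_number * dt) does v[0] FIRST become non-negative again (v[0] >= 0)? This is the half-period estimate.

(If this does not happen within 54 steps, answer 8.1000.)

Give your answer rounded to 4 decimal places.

Answer: 1.5000

Derivation:
Step 0: x=[5.8000] v=[0.0000]
Step 1: x=[5.5509] v=[-1.6607]
Step 2: x=[5.0775] v=[-3.1559]
Step 3: x=[4.4270] v=[-4.3367]
Step 4: x=[3.6642] v=[-5.0854]
Step 5: x=[2.8651] v=[-5.3273]
Step 6: x=[2.1093] v=[-5.0384]
Step 7: x=[1.4722] v=[-4.2474]
Step 8: x=[1.0172] v=[-3.0332]
Step 9: x=[0.7897] v=[-1.5168]
Step 10: x=[0.8123] v=[0.1508]
First v>=0 after going negative at step 10, time=1.5000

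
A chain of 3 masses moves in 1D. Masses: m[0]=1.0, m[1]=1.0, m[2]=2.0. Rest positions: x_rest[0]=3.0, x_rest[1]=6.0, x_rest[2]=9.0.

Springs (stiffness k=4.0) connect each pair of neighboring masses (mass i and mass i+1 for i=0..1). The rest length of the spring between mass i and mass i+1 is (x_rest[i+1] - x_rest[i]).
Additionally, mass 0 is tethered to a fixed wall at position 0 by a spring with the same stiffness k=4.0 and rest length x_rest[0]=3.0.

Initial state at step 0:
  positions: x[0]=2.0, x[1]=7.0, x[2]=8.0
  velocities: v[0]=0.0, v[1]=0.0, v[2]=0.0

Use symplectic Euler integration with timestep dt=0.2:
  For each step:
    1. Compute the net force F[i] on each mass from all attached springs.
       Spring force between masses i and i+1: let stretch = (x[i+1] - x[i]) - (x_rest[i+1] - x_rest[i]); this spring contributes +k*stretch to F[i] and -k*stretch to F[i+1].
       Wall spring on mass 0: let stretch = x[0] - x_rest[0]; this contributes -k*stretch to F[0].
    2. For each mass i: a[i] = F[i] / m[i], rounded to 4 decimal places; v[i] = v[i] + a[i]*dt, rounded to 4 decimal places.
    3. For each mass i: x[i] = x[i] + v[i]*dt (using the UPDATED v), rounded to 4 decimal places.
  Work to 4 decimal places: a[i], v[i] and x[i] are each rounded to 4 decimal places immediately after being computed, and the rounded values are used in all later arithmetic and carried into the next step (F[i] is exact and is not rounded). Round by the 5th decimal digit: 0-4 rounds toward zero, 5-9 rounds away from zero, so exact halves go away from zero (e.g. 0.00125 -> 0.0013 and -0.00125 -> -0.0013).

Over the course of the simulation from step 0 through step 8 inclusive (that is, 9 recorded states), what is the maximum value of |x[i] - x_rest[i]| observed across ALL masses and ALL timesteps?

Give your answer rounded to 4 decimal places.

Answer: 1.7650

Derivation:
Step 0: x=[2.0000 7.0000 8.0000] v=[0.0000 0.0000 0.0000]
Step 1: x=[2.4800 6.3600 8.1600] v=[2.4000 -3.2000 0.8000]
Step 2: x=[3.1840 5.3872 8.4160] v=[3.5200 -4.8640 1.2800]
Step 3: x=[3.7311 4.5465 8.6697] v=[2.7354 -4.2035 1.2685]
Step 4: x=[3.8117 4.2350 8.8335] v=[0.4028 -1.5573 0.8192]
Step 5: x=[3.3501 4.5916 8.8695] v=[-2.3079 1.7829 0.1798]
Step 6: x=[2.5511 5.4340 8.8032] v=[-3.9948 4.2120 -0.3314]
Step 7: x=[1.8052 6.3542 8.7074] v=[-3.7294 4.6010 -0.4791]
Step 8: x=[1.4983 6.9231 8.6633] v=[-1.5344 2.8444 -0.2204]
Max displacement = 1.7650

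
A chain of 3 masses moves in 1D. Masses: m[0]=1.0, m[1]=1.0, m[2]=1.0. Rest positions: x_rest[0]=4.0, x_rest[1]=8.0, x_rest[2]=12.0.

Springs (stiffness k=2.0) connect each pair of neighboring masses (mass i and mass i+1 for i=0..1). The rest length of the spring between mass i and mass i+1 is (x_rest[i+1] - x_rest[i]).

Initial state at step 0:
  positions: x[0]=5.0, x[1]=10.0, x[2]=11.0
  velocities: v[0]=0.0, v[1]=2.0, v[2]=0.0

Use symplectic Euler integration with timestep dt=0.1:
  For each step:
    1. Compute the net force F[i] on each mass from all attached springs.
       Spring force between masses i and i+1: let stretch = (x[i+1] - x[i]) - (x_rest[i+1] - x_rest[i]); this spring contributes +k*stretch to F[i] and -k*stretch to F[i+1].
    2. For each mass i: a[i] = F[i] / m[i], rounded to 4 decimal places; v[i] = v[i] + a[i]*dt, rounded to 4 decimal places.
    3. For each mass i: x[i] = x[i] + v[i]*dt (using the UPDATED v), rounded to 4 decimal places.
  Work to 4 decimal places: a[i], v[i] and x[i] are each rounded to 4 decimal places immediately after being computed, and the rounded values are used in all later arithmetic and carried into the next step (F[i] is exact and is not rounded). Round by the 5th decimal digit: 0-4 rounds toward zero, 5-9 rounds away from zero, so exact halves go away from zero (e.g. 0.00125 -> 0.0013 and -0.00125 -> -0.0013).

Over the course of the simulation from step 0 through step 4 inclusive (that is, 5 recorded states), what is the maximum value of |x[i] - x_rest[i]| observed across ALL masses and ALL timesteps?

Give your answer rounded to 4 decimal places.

Step 0: x=[5.0000 10.0000 11.0000] v=[0.0000 2.0000 0.0000]
Step 1: x=[5.0200 10.1200 11.0600] v=[0.2000 1.2000 0.6000]
Step 2: x=[5.0620 10.1568 11.1812] v=[0.4200 0.3680 1.2120]
Step 3: x=[5.1259 10.1122 11.3619] v=[0.6390 -0.4461 1.8071]
Step 4: x=[5.2095 9.9929 11.5976] v=[0.8363 -1.1934 2.3572]
Max displacement = 2.1568

Answer: 2.1568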